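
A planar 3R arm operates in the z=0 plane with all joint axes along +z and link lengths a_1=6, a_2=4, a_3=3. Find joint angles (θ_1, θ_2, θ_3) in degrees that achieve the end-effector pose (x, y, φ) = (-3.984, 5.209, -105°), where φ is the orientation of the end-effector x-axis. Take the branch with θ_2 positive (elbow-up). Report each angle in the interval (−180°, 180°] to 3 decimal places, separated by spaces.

88.178 59.989 106.834

wrist centre = target − a_3·(cos φ, sin φ) = (-3.2075, 8.1068)
cos θ_2 = (76.0082−6²−4²)/(2·6·4) = 0.5002; θ_2 = 59.9887° (elbow-up)
β = atan2(8.1068,-3.2075) = 111.5868°; ψ = atan2(3.4637,8.0007) = 23.4091°
θ_1 = β − ψ = 88.1777°
θ_3 = φ − θ_1 − θ_2 = 106.8335° (wrapped to (-180°,180°])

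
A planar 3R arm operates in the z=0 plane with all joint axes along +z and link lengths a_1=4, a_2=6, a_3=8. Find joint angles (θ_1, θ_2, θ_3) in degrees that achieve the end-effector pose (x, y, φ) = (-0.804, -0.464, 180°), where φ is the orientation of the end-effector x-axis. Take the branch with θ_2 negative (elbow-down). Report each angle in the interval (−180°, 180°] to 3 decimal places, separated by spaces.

wrist centre = target − a_3·(cos φ, sin φ) = (7.1960, -0.4640)
cos θ_2 = (51.9977−4²−6²)/(2·4·6) = -0.0000; θ_2 = -90.0027° (elbow-down)
β = atan2(-0.4640,7.1960) = -3.6893°; ψ = atan2(-6.0000,3.9997) = -56.3118°
θ_1 = β − ψ = 52.6225°
θ_3 = φ − θ_1 − θ_2 = -142.6198° (wrapped to (-180°,180°])

52.622 -90.003 -142.620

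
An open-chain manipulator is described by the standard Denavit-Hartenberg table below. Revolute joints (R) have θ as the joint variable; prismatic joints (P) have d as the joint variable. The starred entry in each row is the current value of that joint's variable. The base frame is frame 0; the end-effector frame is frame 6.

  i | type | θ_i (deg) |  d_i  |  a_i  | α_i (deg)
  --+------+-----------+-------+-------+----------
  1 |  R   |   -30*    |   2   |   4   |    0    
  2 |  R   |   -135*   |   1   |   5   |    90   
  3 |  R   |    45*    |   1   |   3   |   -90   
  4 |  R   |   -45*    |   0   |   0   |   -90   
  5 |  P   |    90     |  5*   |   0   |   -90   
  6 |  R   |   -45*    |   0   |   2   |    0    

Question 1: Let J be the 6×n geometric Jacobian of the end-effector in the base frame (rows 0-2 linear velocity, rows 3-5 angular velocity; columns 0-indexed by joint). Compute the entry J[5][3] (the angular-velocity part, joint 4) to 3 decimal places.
axis z_3 = (0.6830,0.1830,0.7071); lever o_n−o_3 = (-2.8899,-5.4699,2.2071)
cross product → J_v[:, 3] = (4.2717,-3.5509,-3.2071)
J_ω[:, 3] = z_3
entry J[5][3] = 0.7071

0.707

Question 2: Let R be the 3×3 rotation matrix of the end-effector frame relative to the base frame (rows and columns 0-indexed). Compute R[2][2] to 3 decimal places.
End-effector z-axis (col 2 of R) = (0.6660,-0.5536,-0.5000)
R[2][2] = -0.5000

-0.500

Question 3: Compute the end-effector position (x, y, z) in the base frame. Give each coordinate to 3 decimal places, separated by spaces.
after link 1: o_1 = (3.4641, -2.0000, 2.0000)
after link 2: o_2 = (-1.3655, -3.2941, 3.0000)
after link 3: o_3 = (-3.6734, -2.8772, 5.1213)
after link 4: o_4 = (-3.6734, -2.8772, 5.1213)
after link 5: o_5 = (-5.1731, -6.9393, 7.6213)
after link 6: o_6 = (-6.5633, -8.3471, 7.3284)

-6.563 -8.347 7.328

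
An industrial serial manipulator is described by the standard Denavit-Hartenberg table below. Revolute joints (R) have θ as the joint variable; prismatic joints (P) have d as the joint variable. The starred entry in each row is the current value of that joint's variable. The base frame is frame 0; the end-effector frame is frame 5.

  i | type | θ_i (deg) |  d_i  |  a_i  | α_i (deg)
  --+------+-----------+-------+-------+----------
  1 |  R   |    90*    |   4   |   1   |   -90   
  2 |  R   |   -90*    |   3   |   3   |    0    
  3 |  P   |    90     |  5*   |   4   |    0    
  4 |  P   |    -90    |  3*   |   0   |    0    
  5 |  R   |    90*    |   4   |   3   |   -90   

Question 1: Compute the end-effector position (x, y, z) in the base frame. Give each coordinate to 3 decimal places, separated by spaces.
-15.000 8.000 7.000

after link 1: o_1 = (0.0000, 1.0000, 4.0000)
after link 2: o_2 = (-3.0000, 1.0000, 7.0000)
after link 3: o_3 = (-8.0000, 5.0000, 7.0000)
after link 4: o_4 = (-11.0000, 5.0000, 7.0000)
after link 5: o_5 = (-15.0000, 8.0000, 7.0000)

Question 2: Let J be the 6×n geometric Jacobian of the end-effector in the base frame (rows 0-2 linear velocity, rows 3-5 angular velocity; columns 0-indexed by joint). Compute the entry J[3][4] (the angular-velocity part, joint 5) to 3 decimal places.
-1.000

axis z_4 = (-1.0000,0.0000,0.0000); lever o_n−o_4 = (-4.0000,3.0000,0.0000)
cross product → J_v[:, 4] = (-0.0000,-0.0000,-3.0000)
J_ω[:, 4] = z_4
entry J[3][4] = -1.0000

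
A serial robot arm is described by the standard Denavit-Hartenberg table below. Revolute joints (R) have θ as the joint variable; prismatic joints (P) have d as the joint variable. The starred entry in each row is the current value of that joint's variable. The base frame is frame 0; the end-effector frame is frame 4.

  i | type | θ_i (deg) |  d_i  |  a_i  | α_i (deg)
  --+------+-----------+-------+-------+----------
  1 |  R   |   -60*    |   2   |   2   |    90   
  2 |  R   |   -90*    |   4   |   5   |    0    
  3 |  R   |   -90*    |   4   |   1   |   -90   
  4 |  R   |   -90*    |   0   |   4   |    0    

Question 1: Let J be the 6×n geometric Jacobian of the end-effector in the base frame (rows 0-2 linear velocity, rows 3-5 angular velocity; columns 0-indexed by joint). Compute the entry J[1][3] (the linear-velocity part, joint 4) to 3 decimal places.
axis z_3 = (-0.0000,-0.0000,-1.0000); lever o_n−o_3 = (-3.4641,-2.0000,0.0000)
cross product → J_v[:, 3] = (-2.0000,3.4641,-0.0000)
J_ω[:, 3] = z_3
entry J[1][3] = 3.4641

3.464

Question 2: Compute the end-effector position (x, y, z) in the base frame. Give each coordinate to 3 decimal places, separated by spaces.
-9.892 -6.866 -3.000

after link 1: o_1 = (1.0000, -1.7321, 2.0000)
after link 2: o_2 = (-2.4641, -3.7321, -3.0000)
after link 3: o_3 = (-6.4282, -4.8660, -3.0000)
after link 4: o_4 = (-9.8923, -6.8660, -3.0000)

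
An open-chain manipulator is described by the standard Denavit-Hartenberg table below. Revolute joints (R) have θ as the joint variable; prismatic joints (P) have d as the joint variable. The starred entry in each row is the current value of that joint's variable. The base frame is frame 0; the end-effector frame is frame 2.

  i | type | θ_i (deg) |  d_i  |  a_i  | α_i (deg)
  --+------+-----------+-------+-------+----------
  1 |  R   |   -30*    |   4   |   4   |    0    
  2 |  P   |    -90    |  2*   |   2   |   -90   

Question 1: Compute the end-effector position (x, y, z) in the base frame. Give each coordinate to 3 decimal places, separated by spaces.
2.464 -3.732 6.000

after link 1: o_1 = (3.4641, -2.0000, 4.0000)
after link 2: o_2 = (2.4641, -3.7321, 6.0000)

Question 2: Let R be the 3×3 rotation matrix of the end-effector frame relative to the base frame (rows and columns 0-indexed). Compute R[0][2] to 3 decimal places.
End-effector z-axis (col 2 of R) = (0.8660,-0.5000,0.0000)
R[0][2] = 0.8660

0.866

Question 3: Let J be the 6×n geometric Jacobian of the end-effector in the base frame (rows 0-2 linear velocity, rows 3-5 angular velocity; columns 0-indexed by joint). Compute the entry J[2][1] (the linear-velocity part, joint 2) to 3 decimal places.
1.000

prismatic axis z_1 = (0.0000,0.0000,1.0000)
J_v[:, 1] = z_1; J_ω[:, 1] = (0,0,0)
entry J[2][1] = 1.0000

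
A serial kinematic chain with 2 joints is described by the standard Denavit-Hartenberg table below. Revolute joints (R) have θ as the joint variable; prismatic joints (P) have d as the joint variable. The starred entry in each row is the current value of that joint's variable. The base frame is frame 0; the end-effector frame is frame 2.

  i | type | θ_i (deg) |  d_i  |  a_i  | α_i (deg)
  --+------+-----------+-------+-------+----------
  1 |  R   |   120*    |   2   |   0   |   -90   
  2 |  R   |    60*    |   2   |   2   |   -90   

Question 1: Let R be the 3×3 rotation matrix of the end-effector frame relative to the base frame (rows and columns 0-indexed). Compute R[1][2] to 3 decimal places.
End-effector z-axis (col 2 of R) = (0.4330,-0.7500,-0.5000)
R[1][2] = -0.7500

-0.750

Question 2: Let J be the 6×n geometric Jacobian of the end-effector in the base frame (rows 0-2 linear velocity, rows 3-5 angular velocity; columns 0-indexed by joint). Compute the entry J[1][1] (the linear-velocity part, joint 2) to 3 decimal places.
axis z_1 = (-0.8660,-0.5000,0.0000); lever o_n−o_1 = (-2.2321,-0.1340,-1.7321)
cross product → J_v[:, 1] = (0.8660,-1.5000,-1.0000)
J_ω[:, 1] = z_1
entry J[1][1] = -1.5000

-1.500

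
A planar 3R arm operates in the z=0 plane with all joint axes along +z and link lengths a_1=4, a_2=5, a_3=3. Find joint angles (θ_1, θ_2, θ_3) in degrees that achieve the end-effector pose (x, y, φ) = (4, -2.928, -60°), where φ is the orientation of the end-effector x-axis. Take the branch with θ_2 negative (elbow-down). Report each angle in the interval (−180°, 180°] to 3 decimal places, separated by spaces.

90.005 -150.000 -0.005

wrist centre = target − a_3·(cos φ, sin φ) = (2.5000, -0.3299)
cos θ_2 = (6.3588−4²−5²)/(2·4·5) = -0.8660; θ_2 = -150.0004° (elbow-down)
β = atan2(-0.3299,2.5000) = -7.5179°; ψ = atan2(-2.5000,-0.3301) = -97.5229°
θ_1 = β − ψ = 90.0050°
θ_3 = φ − θ_1 − θ_2 = -0.0047° (wrapped to (-180°,180°])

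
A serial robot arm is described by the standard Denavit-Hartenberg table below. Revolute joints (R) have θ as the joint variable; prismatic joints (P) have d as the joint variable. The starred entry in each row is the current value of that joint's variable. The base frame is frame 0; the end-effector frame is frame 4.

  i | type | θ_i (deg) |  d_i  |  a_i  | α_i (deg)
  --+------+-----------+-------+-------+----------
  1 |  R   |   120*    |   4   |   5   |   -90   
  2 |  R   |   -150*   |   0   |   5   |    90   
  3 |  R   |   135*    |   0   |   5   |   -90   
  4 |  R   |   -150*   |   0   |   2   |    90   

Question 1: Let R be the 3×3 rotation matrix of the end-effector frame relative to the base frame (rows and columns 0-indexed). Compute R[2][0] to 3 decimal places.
-0.127

End-effector x-axis (col 0 of R) = (0.9205,-0.3696,-0.1268)
R[2][0] = -0.1268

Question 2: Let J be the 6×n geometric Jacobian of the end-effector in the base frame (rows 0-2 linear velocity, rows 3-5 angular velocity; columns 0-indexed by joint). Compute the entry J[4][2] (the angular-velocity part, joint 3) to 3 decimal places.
-0.433

axis z_2 = (0.2500,-0.4330,-0.8660); lever o_n−o_2 = (-2.7518,0.1447,-2.0214)
cross product → J_v[:, 2] = (1.0006,2.8885,-1.1554)
J_ω[:, 2] = z_2
entry J[4][2] = -0.4330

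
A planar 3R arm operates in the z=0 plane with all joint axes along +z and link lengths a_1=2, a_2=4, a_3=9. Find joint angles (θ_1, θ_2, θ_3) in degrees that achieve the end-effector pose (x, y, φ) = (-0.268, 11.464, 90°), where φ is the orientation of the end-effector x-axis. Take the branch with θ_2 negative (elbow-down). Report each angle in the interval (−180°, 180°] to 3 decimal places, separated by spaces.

wrist centre = target − a_3·(cos φ, sin φ) = (-0.2680, 2.4640)
cos θ_2 = (6.1431−2²−4²)/(2·2·4) = -0.8661; θ_2 = -150.0034° (elbow-down)
β = atan2(2.4640,-0.2680) = 96.2074°; ψ = atan2(-1.9998,-1.4642) = -126.2110°
θ_1 = β − ψ = 222.4185°
θ_3 = φ − θ_1 − θ_2 = 17.5849° (wrapped to (-180°,180°])

-137.582 -150.003 17.585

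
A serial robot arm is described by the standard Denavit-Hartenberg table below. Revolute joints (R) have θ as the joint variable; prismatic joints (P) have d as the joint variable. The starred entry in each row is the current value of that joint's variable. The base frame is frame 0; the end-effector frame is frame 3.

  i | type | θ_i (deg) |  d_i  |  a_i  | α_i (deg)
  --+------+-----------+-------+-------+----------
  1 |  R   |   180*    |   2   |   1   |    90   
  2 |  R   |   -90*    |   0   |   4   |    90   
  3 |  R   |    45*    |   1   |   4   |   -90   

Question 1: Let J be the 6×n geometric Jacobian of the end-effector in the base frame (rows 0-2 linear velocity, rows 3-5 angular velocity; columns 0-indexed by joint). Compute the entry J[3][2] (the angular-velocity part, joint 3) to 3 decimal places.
1.000

axis z_2 = (1.0000,-0.0000,-0.0000); lever o_n−o_2 = (1.0000,2.8284,-2.8284)
cross product → J_v[:, 2] = (0.0000,2.8284,2.8284)
J_ω[:, 2] = z_2
entry J[3][2] = 1.0000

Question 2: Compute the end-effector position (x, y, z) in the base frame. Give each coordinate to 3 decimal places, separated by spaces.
after link 1: o_1 = (-1.0000, 0.0000, 2.0000)
after link 2: o_2 = (-1.0000, 0.0000, -2.0000)
after link 3: o_3 = (-0.0000, 2.8284, -4.8284)

-0.000 2.828 -4.828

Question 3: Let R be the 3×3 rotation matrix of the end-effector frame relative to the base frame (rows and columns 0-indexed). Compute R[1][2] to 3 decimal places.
End-effector z-axis (col 2 of R) = (0.0000,0.7071,0.7071)
R[1][2] = 0.7071

0.707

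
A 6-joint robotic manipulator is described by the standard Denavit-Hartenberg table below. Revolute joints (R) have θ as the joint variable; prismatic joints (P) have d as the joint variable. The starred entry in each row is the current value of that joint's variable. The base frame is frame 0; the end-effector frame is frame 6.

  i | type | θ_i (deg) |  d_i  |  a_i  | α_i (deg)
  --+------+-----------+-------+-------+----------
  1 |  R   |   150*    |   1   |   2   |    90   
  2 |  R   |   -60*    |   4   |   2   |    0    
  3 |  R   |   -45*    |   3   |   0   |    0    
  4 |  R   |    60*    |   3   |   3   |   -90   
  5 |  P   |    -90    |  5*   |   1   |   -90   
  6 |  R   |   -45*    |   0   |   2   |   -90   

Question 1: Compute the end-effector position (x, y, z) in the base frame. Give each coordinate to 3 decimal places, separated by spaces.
after link 1: o_1 = (-1.7321, 1.0000, 1.0000)
after link 2: o_2 = (-0.5981, 4.9641, -0.7321)
after link 3: o_3 = (0.9019, 7.5622, -0.7321)
after link 4: o_4 = (0.5648, 11.2209, -2.8534)
after link 5: o_5 = (-1.9971, 13.8547, 0.6822)
after link 6: o_6 = (-2.1560, 15.5795, 1.6822)

-2.156 15.579 1.682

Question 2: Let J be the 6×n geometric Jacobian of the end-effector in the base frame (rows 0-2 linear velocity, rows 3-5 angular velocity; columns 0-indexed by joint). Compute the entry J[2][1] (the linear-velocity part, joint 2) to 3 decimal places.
7.657

axis z_1 = (0.5000,0.8660,0.0000); lever o_n−o_1 = (-0.4239,14.5795,0.6822)
cross product → J_v[:, 1] = (0.5908,-0.3411,7.6569)
J_ω[:, 1] = z_1
entry J[2][1] = 7.6569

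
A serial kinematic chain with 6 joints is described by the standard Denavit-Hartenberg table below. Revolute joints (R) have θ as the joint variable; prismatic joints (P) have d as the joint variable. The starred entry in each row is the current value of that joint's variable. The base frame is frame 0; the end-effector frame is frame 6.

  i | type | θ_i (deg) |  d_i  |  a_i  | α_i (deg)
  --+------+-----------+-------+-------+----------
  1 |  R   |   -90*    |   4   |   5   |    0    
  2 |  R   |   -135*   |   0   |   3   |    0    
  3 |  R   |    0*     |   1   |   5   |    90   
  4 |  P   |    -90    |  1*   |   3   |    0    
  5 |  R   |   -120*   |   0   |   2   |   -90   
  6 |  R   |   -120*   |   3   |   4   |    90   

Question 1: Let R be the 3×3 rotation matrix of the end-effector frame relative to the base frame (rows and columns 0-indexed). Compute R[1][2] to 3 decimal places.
End-effector z-axis (col 2 of R) = (-0.8839,0.1768,-0.4330)
R[1][2] = 0.1768

0.177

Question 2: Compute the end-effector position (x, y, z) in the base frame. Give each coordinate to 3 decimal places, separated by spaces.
-1.440 2.753 -0.598

after link 1: o_1 = (0.0000, -5.0000, 4.0000)
after link 2: o_2 = (-2.1213, -2.8787, 4.0000)
after link 3: o_3 = (-5.6569, 0.6569, 5.0000)
after link 4: o_4 = (-4.9497, 1.3640, 2.0000)
after link 5: o_5 = (-3.7250, 0.1392, 3.0000)
after link 6: o_6 = (-1.4396, 2.7528, -0.5981)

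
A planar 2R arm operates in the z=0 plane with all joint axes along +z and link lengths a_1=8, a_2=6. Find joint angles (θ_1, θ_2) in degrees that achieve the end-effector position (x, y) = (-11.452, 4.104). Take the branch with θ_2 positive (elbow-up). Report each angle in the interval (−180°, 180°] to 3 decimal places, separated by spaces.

cos θ_2 = (147.9911−8²−6²)/(2·8·6) = 0.4999; θ_2 = 60.0061° (elbow-up)
β = atan2(4.1040,-11.4520) = 160.2841°; ψ = atan2(5.1965,10.9994) = 25.2875°
θ_1 = β − ψ = 134.9966°

134.997 60.006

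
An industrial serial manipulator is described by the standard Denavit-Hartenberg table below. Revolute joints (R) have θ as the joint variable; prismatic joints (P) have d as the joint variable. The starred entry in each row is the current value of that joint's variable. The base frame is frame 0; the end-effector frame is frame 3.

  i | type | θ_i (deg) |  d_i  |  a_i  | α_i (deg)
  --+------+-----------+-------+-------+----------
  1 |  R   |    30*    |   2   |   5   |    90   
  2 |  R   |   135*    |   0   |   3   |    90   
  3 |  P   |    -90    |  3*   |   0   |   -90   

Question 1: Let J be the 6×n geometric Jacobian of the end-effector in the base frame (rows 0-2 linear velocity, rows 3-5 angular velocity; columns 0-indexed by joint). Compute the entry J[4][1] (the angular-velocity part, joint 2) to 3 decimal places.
axis z_1 = (0.5000,-0.8660,0.0000); lever o_n−o_1 = (0.0000,0.0000,4.2426)
cross product → J_v[:, 1] = (-3.6742,-2.1213,0.0000)
J_ω[:, 1] = z_1
entry J[4][1] = -0.8660

-0.866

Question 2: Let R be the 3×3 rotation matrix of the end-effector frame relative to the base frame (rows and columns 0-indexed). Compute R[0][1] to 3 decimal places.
-0.612

End-effector y-axis (col 1 of R) = (-0.6124,-0.3536,-0.7071)
R[0][1] = -0.6124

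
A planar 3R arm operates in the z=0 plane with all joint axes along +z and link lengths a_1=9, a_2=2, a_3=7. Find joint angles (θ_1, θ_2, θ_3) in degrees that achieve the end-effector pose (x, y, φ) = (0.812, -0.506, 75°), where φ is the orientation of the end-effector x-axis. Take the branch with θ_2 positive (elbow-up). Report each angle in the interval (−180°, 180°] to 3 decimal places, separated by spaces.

-105.662 150.023 30.638

wrist centre = target − a_3·(cos φ, sin φ) = (-0.9997, -7.2675)
cos θ_2 = (53.8157−9²−2²)/(2·9·2) = -0.8662; θ_2 = 150.0234° (elbow-up)
β = atan2(-7.2675,-0.9997) = -97.8326°; ψ = atan2(0.9993,7.2675) = 7.8291°
θ_1 = β − ψ = -105.6617°
θ_3 = φ − θ_1 − θ_2 = 30.6383° (wrapped to (-180°,180°])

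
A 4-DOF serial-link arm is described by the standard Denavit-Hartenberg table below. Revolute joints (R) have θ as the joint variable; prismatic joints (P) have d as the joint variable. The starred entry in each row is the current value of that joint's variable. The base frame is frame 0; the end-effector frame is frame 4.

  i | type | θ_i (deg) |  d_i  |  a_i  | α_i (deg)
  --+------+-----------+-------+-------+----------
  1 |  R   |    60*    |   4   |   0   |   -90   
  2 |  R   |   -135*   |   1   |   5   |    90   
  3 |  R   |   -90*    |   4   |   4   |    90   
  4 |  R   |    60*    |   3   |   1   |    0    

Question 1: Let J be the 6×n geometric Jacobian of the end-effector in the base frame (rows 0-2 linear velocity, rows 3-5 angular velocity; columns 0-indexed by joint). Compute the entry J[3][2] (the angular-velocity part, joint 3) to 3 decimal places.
-0.354

axis z_2 = (-0.3536,-0.6124,-0.7071); lever o_n−o_2 = (3.2374,-3.3927,-5.5621)
cross product → J_v[:, 2] = (1.0071,-4.2557,3.1820)
J_ω[:, 2] = z_2
entry J[3][2] = -0.3536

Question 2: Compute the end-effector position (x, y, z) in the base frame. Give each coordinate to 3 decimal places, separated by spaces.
0.604 -5.955 1.973

after link 1: o_1 = (0.0000, 0.0000, 4.0000)
after link 2: o_2 = (-2.6338, -2.5619, 7.5355)
after link 3: o_3 = (-0.5839, -7.0114, 4.7071)
after link 4: o_4 = (0.6036, -5.9546, 1.9734)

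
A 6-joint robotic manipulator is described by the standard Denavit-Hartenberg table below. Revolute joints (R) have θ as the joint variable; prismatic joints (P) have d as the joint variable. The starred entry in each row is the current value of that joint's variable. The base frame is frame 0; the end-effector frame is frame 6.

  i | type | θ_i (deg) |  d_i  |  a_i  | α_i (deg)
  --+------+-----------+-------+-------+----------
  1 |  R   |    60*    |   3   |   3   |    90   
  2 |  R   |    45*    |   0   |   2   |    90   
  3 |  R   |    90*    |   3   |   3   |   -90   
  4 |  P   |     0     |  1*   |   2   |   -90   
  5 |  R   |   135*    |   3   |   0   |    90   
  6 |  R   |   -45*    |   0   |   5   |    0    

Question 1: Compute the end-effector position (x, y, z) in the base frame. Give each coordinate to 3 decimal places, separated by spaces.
after link 1: o_1 = (1.5000, 2.5981, 3.0000)
after link 2: o_2 = (2.2071, 3.8228, 4.4142)
after link 3: o_3 = (5.8658, 4.1599, 2.2929)
after link 4: o_4 = (7.2443, 2.5476, 1.5858)
after link 5: o_5 = (6.1837, 0.7104, 3.7071)
after link 6: o_6 = (6.1525, 5.6564, 2.9749)

6.153 5.656 2.975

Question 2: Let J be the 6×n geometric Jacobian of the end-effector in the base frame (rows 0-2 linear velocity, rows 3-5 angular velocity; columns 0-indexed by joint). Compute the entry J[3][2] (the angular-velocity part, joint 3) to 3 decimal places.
0.354

axis z_2 = (0.3536,0.6124,-0.7071); lever o_n−o_2 = (3.9454,1.8336,-1.4393)
cross product → J_v[:, 2] = (0.4152,-2.2809,-1.7678)
J_ω[:, 2] = z_2
entry J[3][2] = 0.3536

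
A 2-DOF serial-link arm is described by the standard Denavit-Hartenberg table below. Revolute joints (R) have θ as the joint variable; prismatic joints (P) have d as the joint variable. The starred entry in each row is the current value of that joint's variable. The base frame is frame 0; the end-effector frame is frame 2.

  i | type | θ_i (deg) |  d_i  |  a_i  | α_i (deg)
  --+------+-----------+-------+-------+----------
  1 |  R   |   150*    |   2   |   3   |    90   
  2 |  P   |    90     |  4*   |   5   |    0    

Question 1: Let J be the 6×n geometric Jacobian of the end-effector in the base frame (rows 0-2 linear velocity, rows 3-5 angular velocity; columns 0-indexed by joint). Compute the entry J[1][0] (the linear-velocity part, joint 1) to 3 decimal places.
axis z_0 = ẑ; lever o_n−o_0 = (-0.5981,4.9641,7.0000)
cross product → J_v[:, 0] = (-4.9641,-0.5981,0.0000)
J_ω[:, 0] = z_0
entry J[1][0] = -0.5981

-0.598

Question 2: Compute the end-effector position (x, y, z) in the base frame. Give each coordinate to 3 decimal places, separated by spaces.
after link 1: o_1 = (-2.5981, 1.5000, 2.0000)
after link 2: o_2 = (-0.5981, 4.9641, 7.0000)

-0.598 4.964 7.000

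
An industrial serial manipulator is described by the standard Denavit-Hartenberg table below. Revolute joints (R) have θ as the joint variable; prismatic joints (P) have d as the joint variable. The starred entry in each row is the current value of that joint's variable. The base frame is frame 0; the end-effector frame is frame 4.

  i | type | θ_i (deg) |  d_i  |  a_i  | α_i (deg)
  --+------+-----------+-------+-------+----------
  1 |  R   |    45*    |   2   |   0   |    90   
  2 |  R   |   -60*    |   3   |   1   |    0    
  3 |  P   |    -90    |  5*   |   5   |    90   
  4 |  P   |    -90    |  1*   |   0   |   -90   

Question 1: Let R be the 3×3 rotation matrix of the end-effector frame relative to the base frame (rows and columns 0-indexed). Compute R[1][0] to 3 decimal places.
0.707

End-effector x-axis (col 0 of R) = (-0.7071,0.7071,-0.0000)
R[1][0] = 0.7071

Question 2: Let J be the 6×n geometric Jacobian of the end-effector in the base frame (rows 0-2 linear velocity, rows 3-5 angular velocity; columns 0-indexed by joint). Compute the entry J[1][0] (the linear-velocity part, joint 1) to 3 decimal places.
2.595

axis z_0 = ẑ; lever o_n−o_0 = (2.5950,-8.7187,-0.5000)
cross product → J_v[:, 0] = (8.7187,2.5950,-0.0000)
J_ω[:, 0] = z_0
entry J[1][0] = 2.5950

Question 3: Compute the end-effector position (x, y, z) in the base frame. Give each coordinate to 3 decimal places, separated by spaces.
after link 1: o_1 = (0.0000, 0.0000, 2.0000)
after link 2: o_2 = (2.4749, -1.7678, 1.1340)
after link 3: o_3 = (2.9485, -8.3652, -1.3660)
after link 4: o_4 = (2.5950, -8.7187, -0.5000)

2.595 -8.719 -0.500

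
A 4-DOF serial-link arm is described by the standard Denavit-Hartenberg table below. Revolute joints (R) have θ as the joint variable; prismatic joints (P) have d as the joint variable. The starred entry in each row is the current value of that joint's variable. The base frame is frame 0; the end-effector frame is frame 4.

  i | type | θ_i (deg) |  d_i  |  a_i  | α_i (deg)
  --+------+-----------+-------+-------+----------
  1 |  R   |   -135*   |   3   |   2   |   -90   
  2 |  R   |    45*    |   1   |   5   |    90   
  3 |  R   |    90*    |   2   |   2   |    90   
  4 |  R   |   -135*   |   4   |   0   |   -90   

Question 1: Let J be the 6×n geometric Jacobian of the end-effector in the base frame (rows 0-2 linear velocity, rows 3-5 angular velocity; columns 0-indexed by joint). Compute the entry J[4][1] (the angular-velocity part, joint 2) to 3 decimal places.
axis z_1 = (0.7071,-0.7071,0.0000); lever o_n−o_1 = (-3.3787,-7.6213,-4.9497)
cross product → J_v[:, 1] = (3.5000,3.5000,-7.7782)
J_ω[:, 1] = z_1
entry J[4][1] = -0.7071

-0.707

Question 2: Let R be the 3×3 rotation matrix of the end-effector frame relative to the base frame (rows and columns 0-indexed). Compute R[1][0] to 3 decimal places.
End-effector x-axis (col 0 of R) = (-0.1464,0.8536,-0.5000)
R[1][0] = 0.8536

0.854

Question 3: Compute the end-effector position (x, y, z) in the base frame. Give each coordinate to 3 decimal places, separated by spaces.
after link 1: o_1 = (-1.4142, -1.4142, 3.0000)
after link 2: o_2 = (-3.2071, -4.6213, -0.5355)
after link 3: o_3 = (-2.7929, -7.0355, 0.8787)
after link 4: o_4 = (-4.7929, -9.0355, -1.9497)

-4.793 -9.036 -1.950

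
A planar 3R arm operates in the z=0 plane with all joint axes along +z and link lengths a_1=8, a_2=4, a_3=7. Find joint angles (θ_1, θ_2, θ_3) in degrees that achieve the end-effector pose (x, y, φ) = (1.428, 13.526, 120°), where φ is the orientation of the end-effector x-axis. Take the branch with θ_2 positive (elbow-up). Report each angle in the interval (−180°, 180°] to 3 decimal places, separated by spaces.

29.999 90.006 -0.005

wrist centre = target − a_3·(cos φ, sin φ) = (4.9280, 7.4638)
cos θ_2 = (79.9938−8²−4²)/(2·8·4) = -0.0001; θ_2 = 90.0055° (elbow-up)
β = atan2(7.4638,4.9280) = 56.5652°; ψ = atan2(4.0000,7.9996) = 26.5662°
θ_1 = β − ψ = 29.9990°
θ_3 = φ − θ_1 − θ_2 = -0.0045° (wrapped to (-180°,180°])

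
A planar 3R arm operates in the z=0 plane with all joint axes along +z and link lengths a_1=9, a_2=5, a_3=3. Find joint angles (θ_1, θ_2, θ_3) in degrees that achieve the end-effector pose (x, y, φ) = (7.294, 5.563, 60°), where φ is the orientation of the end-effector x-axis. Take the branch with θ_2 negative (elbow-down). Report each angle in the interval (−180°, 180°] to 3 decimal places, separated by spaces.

60.003 -134.999 134.996

wrist centre = target − a_3·(cos φ, sin φ) = (5.7940, 2.9649)
cos θ_2 = (42.3612−9²−5²)/(2·9·5) = -0.7071; θ_2 = -134.9993° (elbow-down)
β = atan2(2.9649,5.7940) = 27.0999°; ψ = atan2(-3.5356,5.4645) = -32.9032°
θ_1 = β − ψ = 60.0030°
θ_3 = φ − θ_1 − θ_2 = 134.9962° (wrapped to (-180°,180°])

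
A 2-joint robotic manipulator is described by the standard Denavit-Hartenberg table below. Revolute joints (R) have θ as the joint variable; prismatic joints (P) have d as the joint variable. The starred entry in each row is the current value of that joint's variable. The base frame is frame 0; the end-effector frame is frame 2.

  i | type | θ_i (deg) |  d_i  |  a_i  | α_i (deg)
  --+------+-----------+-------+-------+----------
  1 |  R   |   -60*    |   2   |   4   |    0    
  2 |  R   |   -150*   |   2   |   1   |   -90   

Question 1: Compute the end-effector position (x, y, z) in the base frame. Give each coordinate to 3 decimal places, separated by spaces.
1.134 -2.964 4.000

after link 1: o_1 = (2.0000, -3.4641, 2.0000)
after link 2: o_2 = (1.1340, -2.9641, 4.0000)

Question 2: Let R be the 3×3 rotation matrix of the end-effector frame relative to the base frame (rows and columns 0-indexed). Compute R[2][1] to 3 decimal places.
End-effector y-axis (col 1 of R) = (-0.0000,-0.0000,-1.0000)
R[2][1] = -1.0000

-1.000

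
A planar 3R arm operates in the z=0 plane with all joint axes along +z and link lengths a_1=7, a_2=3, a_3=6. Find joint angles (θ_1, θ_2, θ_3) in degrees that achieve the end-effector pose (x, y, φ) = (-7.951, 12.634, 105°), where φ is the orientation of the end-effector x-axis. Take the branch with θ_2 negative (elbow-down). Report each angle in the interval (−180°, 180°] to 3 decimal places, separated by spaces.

146.186 -44.997 3.811

wrist centre = target − a_3·(cos φ, sin φ) = (-6.3981, 6.8384)
cos θ_2 = (87.6998−7²−3²)/(2·7·3) = 0.7071; θ_2 = -44.9974° (elbow-down)
β = atan2(6.8384,-6.3981) = 133.0946°; ψ = atan2(-2.1212,9.1214) = -13.0917°
θ_1 = β − ψ = 146.1862°
θ_3 = φ − θ_1 − θ_2 = 3.8112° (wrapped to (-180°,180°])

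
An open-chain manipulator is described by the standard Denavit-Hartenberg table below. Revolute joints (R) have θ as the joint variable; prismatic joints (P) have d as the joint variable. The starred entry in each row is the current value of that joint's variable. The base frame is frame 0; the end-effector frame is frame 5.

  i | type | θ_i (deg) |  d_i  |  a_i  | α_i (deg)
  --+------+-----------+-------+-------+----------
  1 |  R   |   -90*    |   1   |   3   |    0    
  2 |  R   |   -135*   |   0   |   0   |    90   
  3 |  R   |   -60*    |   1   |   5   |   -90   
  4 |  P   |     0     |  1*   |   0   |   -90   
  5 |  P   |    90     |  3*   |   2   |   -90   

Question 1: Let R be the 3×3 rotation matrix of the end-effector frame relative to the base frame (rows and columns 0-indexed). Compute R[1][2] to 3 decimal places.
-0.354

End-effector z-axis (col 2 of R) = (0.3536,-0.3536,0.8660)
R[1][2] = -0.3536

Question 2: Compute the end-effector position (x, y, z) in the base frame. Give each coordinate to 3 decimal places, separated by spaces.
after link 1: o_1 = (0.0000, -3.0000, 1.0000)
after link 2: o_2 = (0.0000, -3.0000, 1.0000)
after link 3: o_3 = (-1.0607, -0.5251, -3.3301)
after link 4: o_4 = (-1.6730, 0.0872, -2.8301)
after link 5: o_5 = (-2.5696, -3.2588, -3.8301)

-2.570 -3.259 -3.830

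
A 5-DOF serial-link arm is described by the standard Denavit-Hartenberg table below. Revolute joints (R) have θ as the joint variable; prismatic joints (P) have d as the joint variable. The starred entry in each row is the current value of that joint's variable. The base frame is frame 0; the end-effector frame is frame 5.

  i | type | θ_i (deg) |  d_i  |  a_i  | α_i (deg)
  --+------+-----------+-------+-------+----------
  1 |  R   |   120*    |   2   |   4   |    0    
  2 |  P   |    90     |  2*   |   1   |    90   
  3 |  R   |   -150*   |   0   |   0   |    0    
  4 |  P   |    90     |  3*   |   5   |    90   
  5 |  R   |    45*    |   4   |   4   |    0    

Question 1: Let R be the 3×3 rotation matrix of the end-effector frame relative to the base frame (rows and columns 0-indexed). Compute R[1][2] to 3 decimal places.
0.433

End-effector z-axis (col 2 of R) = (0.7500,0.4330,-0.5000)
R[1][2] = 0.4330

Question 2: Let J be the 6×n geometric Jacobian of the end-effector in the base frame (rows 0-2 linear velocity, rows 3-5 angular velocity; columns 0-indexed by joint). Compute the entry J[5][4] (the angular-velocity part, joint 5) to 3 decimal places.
-0.500

axis z_4 = (0.7500,0.4330,-0.5000); lever o_n−o_4 = (0.3610,3.4744,-4.4495)
cross product → J_v[:, 4] = (-0.1895,3.1566,2.4495)
J_ω[:, 4] = z_4
entry J[5][4] = -0.5000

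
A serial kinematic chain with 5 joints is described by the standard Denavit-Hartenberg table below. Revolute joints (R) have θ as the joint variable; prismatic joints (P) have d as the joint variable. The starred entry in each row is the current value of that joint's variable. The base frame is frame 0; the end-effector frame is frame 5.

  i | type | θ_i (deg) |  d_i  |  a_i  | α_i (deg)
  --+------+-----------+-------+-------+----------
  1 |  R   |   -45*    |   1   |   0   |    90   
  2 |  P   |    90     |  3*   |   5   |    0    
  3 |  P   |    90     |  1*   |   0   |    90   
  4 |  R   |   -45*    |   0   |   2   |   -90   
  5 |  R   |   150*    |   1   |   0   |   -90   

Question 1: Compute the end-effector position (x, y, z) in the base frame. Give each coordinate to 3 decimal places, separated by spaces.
after link 1: o_1 = (0.0000, 0.0000, 1.0000)
after link 2: o_2 = (-2.1213, -2.1213, 6.0000)
after link 3: o_3 = (-2.8284, -2.8284, 6.0000)
after link 4: o_4 = (-2.8284, -0.8284, 6.0000)
after link 5: o_5 = (-3.8284, -0.8284, 6.0000)

-3.828 -0.828 6.000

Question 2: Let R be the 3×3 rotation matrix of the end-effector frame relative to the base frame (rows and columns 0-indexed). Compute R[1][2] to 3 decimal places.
-0.500

End-effector z-axis (col 2 of R) = (0.0000,-0.5000,0.8660)
R[1][2] = -0.5000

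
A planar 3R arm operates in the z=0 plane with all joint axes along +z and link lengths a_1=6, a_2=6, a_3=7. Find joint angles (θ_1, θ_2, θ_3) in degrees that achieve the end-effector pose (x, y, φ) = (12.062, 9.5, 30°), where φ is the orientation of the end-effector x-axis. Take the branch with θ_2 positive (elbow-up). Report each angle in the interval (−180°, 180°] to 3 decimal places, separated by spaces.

0.000 90.002 -60.002

wrist centre = target − a_3·(cos φ, sin φ) = (5.9998, 6.0000)
cos θ_2 = (71.9979−6²−6²)/(2·6·6) = -0.0000; θ_2 = 90.0017° (elbow-up)
β = atan2(6.0000,5.9998) = 45.0008°; ψ = atan2(6.0000,5.9998) = 45.0008°
θ_1 = β − ψ = 0.0000°
θ_3 = φ − θ_1 − θ_2 = -60.0017° (wrapped to (-180°,180°])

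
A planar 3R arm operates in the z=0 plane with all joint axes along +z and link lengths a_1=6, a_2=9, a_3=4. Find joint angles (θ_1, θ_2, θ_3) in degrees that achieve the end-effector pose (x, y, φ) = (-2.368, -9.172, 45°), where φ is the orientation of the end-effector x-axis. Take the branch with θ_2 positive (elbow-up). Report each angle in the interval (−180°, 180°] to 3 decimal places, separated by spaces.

-149.995 59.992 135.003

wrist centre = target − a_3·(cos φ, sin φ) = (-5.1964, -12.0004)
cos θ_2 = (171.0131−6²−9²)/(2·6·9) = 0.5001; θ_2 = 59.9920° (elbow-up)
β = atan2(-12.0004,-5.1964) = -113.4136°; ψ = atan2(7.7936,10.5011) = 36.5817°
θ_1 = β − ψ = -149.9953°
θ_3 = φ − θ_1 − θ_2 = 135.0033° (wrapped to (-180°,180°])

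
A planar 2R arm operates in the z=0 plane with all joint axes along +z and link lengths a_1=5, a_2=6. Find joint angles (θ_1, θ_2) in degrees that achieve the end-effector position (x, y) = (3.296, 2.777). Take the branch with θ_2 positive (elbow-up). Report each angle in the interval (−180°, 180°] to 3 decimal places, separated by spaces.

cos θ_2 = (18.5753−5²−6²)/(2·5·6) = -0.7071; θ_2 = 134.9976° (elbow-up)
β = atan2(2.7770,3.2960) = 40.1154°; ψ = atan2(4.2428,0.7575) = 79.8768°
θ_1 = β − ψ = -39.7614°

-39.761 134.998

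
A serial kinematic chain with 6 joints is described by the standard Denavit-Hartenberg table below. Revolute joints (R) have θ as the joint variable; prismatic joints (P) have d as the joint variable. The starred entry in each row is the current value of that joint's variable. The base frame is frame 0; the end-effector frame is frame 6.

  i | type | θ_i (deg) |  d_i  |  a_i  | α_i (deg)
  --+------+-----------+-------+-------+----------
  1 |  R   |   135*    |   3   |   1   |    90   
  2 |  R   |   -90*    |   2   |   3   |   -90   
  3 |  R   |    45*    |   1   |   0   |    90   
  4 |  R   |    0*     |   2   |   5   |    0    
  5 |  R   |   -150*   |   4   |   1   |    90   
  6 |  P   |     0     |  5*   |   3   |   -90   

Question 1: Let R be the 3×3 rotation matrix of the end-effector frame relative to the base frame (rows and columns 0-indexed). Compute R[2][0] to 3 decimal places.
End-effector x-axis (col 0 of R) = (0.7866,0.0795,0.6124)
R[2][0] = 0.6124

0.612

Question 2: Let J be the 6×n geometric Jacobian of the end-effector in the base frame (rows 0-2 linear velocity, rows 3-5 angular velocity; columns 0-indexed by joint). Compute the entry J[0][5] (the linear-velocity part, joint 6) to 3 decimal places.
-0.362

prismatic axis z_5 = (-0.3624,0.8624,0.3536)
J_v[:, 5] = z_5; J_ω[:, 5] = (0,0,0)
entry J[0][5] = -0.3624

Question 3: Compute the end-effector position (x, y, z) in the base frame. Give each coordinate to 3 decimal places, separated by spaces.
after link 1: o_1 = (-0.7071, 0.7071, 3.0000)
after link 2: o_2 = (0.7071, 2.1213, 0.0000)
after link 3: o_3 = (0.0000, 2.8284, 0.0000)
after link 4: o_4 = (-1.5000, 1.3284, -4.9497)
after link 5: o_5 = (1.2866, 3.4079, -7.1658)
after link 6: o_6 = (1.8344, 7.9581, -3.5609)

1.834 7.958 -3.561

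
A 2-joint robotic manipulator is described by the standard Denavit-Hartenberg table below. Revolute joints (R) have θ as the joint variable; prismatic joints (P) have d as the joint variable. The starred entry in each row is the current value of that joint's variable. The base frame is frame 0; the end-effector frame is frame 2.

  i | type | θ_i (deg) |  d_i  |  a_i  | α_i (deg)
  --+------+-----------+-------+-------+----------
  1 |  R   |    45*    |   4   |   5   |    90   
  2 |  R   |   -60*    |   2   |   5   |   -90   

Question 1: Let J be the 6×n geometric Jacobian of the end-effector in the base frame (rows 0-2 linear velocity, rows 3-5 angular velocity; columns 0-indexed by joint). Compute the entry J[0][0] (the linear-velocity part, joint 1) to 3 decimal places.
-3.889

axis z_0 = ẑ; lever o_n−o_0 = (6.7175,3.8891,-0.3301)
cross product → J_v[:, 0] = (-3.8891,6.7175,0.0000)
J_ω[:, 0] = z_0
entry J[0][0] = -3.8891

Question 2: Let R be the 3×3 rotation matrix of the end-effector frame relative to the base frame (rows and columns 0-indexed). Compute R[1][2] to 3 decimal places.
End-effector z-axis (col 2 of R) = (0.6124,0.6124,0.5000)
R[1][2] = 0.6124

0.612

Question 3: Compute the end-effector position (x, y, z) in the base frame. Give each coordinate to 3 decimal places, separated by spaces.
after link 1: o_1 = (3.5355, 3.5355, 4.0000)
after link 2: o_2 = (6.7175, 3.8891, -0.3301)

6.718 3.889 -0.330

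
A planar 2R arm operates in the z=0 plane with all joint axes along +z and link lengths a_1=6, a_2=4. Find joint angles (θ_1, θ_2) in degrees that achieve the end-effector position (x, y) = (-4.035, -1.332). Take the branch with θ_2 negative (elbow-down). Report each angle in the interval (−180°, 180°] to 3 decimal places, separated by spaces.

-120.005 -135.006

cos θ_2 = (18.0554−6²−4²)/(2·6·4) = -0.7072; θ_2 = -135.0058° (elbow-down)
β = atan2(-1.3320,-4.0350) = -161.7313°; ψ = atan2(-2.8281,3.1713) = -41.7265°
θ_1 = β − ψ = -120.0049°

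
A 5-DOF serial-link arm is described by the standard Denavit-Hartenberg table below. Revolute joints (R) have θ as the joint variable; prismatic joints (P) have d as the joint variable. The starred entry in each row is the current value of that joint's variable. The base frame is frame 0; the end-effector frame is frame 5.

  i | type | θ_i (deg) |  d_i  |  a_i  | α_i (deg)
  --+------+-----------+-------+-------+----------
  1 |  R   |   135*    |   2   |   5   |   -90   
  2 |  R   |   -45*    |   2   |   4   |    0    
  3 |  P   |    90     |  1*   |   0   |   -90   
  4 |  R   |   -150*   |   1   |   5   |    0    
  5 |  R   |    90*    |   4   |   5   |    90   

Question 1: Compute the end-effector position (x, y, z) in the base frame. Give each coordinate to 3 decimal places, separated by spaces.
-9.071 -4.830 2.587

after link 1: o_1 = (-3.5355, 3.5355, 2.0000)
after link 2: o_2 = (-6.9497, 4.1213, 4.8284)
after link 3: o_3 = (-7.6569, 3.4142, 4.8284)
after link 4: o_4 = (-6.7596, -1.0186, 7.1832)
after link 5: o_5 = (-9.0714, -4.8305, 2.5870)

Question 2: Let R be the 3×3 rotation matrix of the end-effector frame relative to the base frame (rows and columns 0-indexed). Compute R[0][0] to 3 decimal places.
-0.862

End-effector x-axis (col 0 of R) = (-0.8624,-0.3624,-0.3536)
R[0][0] = -0.8624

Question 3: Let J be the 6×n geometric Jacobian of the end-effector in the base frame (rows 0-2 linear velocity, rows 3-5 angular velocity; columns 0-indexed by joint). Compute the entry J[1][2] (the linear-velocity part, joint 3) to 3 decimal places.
-0.707

prismatic axis z_2 = (-0.7071,-0.7071,0.0000)
J_v[:, 2] = z_2; J_ω[:, 2] = (0,0,0)
entry J[1][2] = -0.7071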